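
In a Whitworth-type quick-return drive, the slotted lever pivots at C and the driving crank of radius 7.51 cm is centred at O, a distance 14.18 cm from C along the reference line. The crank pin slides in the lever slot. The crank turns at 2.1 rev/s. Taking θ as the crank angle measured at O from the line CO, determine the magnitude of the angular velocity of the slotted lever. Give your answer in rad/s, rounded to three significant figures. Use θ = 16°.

4.53

ω = 13.19 rad/s (from 2.1 rev/s).
Crank pin A relative to C: A = (d + r cosθ, r sinθ); lever angle φ = atan2(r sinθ, d + r cosθ).
Differentiating tanφ: φ̇ = rω(d cosθ + r)/(d² + r² + 2dr cosθ).
d² + r² + 2dr cosθ = |CA|² = 0.0462205 m²;  d cosθ + r = +0.21141 m.
|ω_lever| = |0.0751·13.19·+0.21141| / 0.0462205 = 4.5323 rad/s.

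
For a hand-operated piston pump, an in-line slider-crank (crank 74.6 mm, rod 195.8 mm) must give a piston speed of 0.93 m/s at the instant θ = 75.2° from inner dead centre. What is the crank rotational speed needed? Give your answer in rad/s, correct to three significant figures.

For an in-line slider-crank, |v_piston| = rω|sinθ|·[1 + r cosθ/√(L² − r² sin²θ)].
With r = 0.0746 m, L = 0.1958 m, θ = 75.2°: the bracketed kinematic factor |dx/dθ| = 0.079676 m.
ω = v/|dx/dθ| = 0.93/0.079676 = 11.672 rad/s.

11.7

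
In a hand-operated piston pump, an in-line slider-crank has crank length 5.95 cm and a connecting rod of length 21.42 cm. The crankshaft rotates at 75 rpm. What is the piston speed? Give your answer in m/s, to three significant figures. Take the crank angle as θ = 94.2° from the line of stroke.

0.456

ω = 2π·75/60 = 7.854 rad/s
For an in-line slider-crank, x = r cosθ + √(L² − r² sin²θ), so v = −rω sinθ·[1 + r cosθ/√(L² − r² sin²θ)].
With r = 0.0595 m, L = 0.2142 m, θ = 94.2°: √(L² − r² sin²θ) = 0.20582 m.
v = −0.0595·7.854·0.99731·[1 + 0.0595·-0.07324/0.20582] = -0.45619 m/s.
|v| = 0.45619 m/s.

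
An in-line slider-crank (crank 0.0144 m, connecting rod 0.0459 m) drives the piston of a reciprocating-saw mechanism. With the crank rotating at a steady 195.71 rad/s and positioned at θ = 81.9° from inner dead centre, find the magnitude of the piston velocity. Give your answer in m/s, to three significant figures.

2.92

ω = 195.7 rad/s
For an in-line slider-crank, x = r cosθ + √(L² − r² sin²θ), so v = −rω sinθ·[1 + r cosθ/√(L² − r² sin²θ)].
With r = 0.0144 m, L = 0.0459 m, θ = 81.9°: √(L² − r² sin²θ) = 0.04363 m.
v = −0.0144·195.7·0.99002·[1 + 0.0144·0.14090/0.04363] = -2.9199 m/s.
|v| = 2.9199 m/s.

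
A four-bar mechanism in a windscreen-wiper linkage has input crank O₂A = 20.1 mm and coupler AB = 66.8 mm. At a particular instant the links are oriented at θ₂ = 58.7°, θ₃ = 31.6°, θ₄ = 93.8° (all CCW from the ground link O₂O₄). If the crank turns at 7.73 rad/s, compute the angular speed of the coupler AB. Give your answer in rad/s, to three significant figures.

1.51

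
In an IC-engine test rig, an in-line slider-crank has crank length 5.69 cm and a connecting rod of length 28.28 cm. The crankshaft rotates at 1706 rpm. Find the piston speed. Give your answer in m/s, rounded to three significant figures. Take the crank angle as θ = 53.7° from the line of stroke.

9.18

ω = 2π·1706/60 = 178.7 rad/s
For an in-line slider-crank, x = r cosθ + √(L² − r² sin²θ), so v = −rω sinθ·[1 + r cosθ/√(L² − r² sin²θ)].
With r = 0.0569 m, L = 0.2828 m, θ = 53.7°: √(L² − r² sin²θ) = 0.27906 m.
v = −0.0569·178.7·0.80593·[1 + 0.0569·0.59201/0.27906] = -9.1814 m/s.
|v| = 9.1814 m/s.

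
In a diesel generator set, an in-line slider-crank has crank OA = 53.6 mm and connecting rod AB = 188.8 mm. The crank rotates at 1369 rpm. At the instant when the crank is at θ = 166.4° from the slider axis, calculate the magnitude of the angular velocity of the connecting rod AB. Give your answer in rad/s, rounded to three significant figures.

39.6

ω = 143.4 rad/s (converted from 1369 rpm).
The rod makes angle φ with the slider axis where L sinφ = r sinθ; differentiating, L cosφ·φ̇ = r ω cosθ.
L cosφ = √(L² − r² sin²θ) = 0.18838 m.
|ω_rod| = r ω |cosθ| / √(L² − r² sin²θ) = 0.0536·143.4·0.97196/0.18838 = 39.647 rad/s.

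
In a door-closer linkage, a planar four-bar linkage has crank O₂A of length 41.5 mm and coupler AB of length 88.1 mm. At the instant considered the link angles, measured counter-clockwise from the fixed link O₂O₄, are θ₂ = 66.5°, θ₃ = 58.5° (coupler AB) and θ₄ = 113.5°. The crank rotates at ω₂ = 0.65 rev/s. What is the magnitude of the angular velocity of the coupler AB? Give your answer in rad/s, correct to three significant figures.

1.72

ω₂ = 4.084 rad/s (from 0.65 rev/s).
Differentiating the loop-closure r₂e^{iθ₂}+r₃e^{iθ₃}=r₁+r₄e^{iθ₄} gives r₂ω₂e^{iθ₂}+r₃ω₃e^{iθ₃}=r₄ω₄e^{iθ₄}.
Eliminating the other unknown: ω₃ = r₂ω₂ sin(θ₄−θ₂) / [r₃ sin(θ₃−θ₄)].
Numerator sine = +0.73135; denominator sine = -0.81915.
Result = 0.0415·4.084·(+0.73135) / (0.0881·(-0.81915)) = -1.7176 rad/s; magnitude 1.7176 rad/s.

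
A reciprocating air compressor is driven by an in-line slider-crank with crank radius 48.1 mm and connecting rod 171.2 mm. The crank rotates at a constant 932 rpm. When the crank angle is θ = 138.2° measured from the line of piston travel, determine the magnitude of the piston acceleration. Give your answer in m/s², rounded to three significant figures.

ω = 2π·932/60 = 97.6 rad/s
x(θ) = r cosθ + √(L² − r² sin²θ); with ω constant, a = ω²·d²x/dθ².
d²x/dθ² = −r cosθ − r²(cos2θ)/√u − r⁴ sin²2θ/(4u^{3/2}),  u = L² − r² sin²θ = 0.0282816 m².
Substituting r = 0.0481 m, L = 0.1712 m, θ = 138.2°: d²x/dθ² = +0.034046 m.
a = ω²·d²x/dθ² = (97.6)²·(+0.034046) = +324.31 m/s²;  |a| = 324.31 m/s².

324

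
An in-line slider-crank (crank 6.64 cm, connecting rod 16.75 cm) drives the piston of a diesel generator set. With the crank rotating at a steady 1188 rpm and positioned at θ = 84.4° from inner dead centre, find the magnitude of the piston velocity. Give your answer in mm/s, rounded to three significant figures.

ω = 2π·1188/60 = 124.4 rad/s
For an in-line slider-crank, x = r cosθ + √(L² − r² sin²θ), so v = −rω sinθ·[1 + r cosθ/√(L² − r² sin²θ)].
With r = 0.0664 m, L = 0.1675 m, θ = 84.4°: √(L² − r² sin²θ) = 0.15391 m.
v = −0.0664·124.4·0.99523·[1 + 0.0664·0.09758/0.15391] = -8.5673 m/s.
|v| = 8.5673 m/s = 8567.3 mm/s.

8570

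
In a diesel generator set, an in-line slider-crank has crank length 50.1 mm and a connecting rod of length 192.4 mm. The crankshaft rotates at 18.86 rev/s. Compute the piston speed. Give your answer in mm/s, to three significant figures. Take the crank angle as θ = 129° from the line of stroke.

ω = 2π·18.9 = 118.5 rad/s
For an in-line slider-crank, x = r cosθ + √(L² − r² sin²θ), so v = −rω sinθ·[1 + r cosθ/√(L² − r² sin²θ)].
With r = 0.0501 m, L = 0.1924 m, θ = 129°: √(L² − r² sin²θ) = 0.18842 m.
v = −0.0501·118.5·0.77715·[1 + 0.0501·-0.62932/0.18842] = -3.8418 m/s.
|v| = 3.8418 m/s = 3841.8 mm/s.

3840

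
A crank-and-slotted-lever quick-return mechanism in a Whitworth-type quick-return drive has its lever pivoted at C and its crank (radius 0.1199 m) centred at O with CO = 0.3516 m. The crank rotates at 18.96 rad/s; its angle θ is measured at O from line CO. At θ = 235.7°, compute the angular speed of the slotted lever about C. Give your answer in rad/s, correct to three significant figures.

1.97

ω = 18.96 rad/s
Crank pin A relative to C: A = (d + r cosθ, r sinθ); lever angle φ = atan2(r sinθ, d + r cosθ).
Differentiating tanφ: φ̇ = rω(d cosθ + r)/(d² + r² + 2dr cosθ).
d² + r² + 2dr cosθ = |CA|² = 0.0904856 m²;  d cosθ + r = -0.078236 m.
|ω_lever| = |0.1199·18.96·-0.078236| / 0.0904856 = 1.9655 rad/s.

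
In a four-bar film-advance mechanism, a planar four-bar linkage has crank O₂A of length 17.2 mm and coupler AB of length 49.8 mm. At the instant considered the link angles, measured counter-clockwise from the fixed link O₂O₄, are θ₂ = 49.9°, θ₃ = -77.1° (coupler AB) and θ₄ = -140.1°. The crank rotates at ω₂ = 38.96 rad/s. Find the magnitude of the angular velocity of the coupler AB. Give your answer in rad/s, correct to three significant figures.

ω₂ = 38.96 rad/s
Differentiating the loop-closure r₂e^{iθ₂}+r₃e^{iθ₃}=r₁+r₄e^{iθ₄} gives r₂ω₂e^{iθ₂}+r₃ω₃e^{iθ₃}=r₄ω₄e^{iθ₄}.
Eliminating the other unknown: ω₃ = r₂ω₂ sin(θ₄−θ₂) / [r₃ sin(θ₃−θ₄)].
Numerator sine = +0.17365; denominator sine = +0.89101.
Result = 0.0172·38.96·(+0.17365) / (0.0498·(+0.89101)) = +2.6225 rad/s; magnitude 2.6225 rad/s.

2.62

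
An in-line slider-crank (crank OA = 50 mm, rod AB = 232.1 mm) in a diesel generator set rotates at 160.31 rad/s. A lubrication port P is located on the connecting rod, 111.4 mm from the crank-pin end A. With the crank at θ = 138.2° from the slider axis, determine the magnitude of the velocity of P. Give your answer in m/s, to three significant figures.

ω = 160.3 rad/s.  Crank-pin speed |V_A| = rω = 8.0155 m/s, perpendicular to OA.
Rod angle: sinφ = −(r/L) sinθ ⇒ φ = -8.255°; ω_rod = −rω cosθ/√(L²−r²sin²θ) = +26.014 rad/s.
V_P = V_A + ω_rod × AP, with AP = 0.1114 m along the rod.
Components: V_Px = −rω sinθ − a·ω_rod·sinφ = -4.9265 m/s;  V_Py = rω cosθ + a·ω_rod·cosφ = -3.1074 m/s.
|V_P| = √(V_Px² + V_Py²) = 5.8246 m/s.

5.82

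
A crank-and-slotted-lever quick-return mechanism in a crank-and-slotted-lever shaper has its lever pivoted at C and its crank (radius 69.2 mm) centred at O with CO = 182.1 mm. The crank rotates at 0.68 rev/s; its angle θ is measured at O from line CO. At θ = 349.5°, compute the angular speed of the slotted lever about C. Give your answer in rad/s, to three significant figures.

1.17

ω = 4.273 rad/s (from 0.68 rev/s).
Crank pin A relative to C: A = (d + r cosθ, r sinθ); lever angle φ = atan2(r sinθ, d + r cosθ).
Differentiating tanφ: φ̇ = rω(d cosθ + r)/(d² + r² + 2dr cosθ).
d² + r² + 2dr cosθ = |CA|² = 0.0627297 m²;  d cosθ + r = +0.24825 m.
|ω_lever| = |0.0692·4.273·+0.24825| / 0.0627297 = 1.1701 rad/s.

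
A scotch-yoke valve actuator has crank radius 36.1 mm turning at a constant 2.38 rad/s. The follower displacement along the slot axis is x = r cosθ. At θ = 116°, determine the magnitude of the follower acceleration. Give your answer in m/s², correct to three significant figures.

ω = 2.38 rad/s
x = r cosθ ⇒ ẍ = −rω² cosθ (ω constant).
|a| = rω²|cosθ| = 0.0361·(2.38)²·|cos 116°| = 0.08964 m/s².

0.0896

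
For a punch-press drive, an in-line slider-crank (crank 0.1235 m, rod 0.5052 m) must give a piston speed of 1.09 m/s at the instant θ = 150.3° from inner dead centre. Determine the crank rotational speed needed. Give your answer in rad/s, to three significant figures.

For an in-line slider-crank, |v_piston| = rω|sinθ|·[1 + r cosθ/√(L² − r² sin²θ)].
With r = 0.1235 m, L = 0.5052 m, θ = 150.3°: the bracketed kinematic factor |dx/dθ| = 0.0481 m.
ω = v/|dx/dθ| = 1.09/0.0481 = 22.661 rad/s.

22.7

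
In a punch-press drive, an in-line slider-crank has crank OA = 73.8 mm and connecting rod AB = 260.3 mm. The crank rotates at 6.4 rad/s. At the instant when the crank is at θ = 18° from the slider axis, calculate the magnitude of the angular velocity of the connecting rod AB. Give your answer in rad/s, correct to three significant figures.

ω = 6.4 rad/s
The rod makes angle φ with the slider axis where L sinφ = r sinθ; differentiating, L cosφ·φ̇ = r ω cosθ.
L cosφ = √(L² − r² sin²θ) = 0.2593 m.
|ω_rod| = r ω |cosθ| / √(L² − r² sin²θ) = 0.0738·6.4·0.95106/0.2593 = 1.7324 rad/s.

1.73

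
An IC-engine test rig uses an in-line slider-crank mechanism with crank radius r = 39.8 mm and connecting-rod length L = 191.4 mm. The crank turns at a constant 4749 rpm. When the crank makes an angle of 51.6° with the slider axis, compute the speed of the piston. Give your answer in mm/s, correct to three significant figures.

17500

ω = 2π·4749/60 = 497.3 rad/s
For an in-line slider-crank, x = r cosθ + √(L² − r² sin²θ), so v = −rω sinθ·[1 + r cosθ/√(L² − r² sin²θ)].
With r = 0.0398 m, L = 0.1914 m, θ = 51.6°: √(L² − r² sin²θ) = 0.18884 m.
v = −0.0398·497.3·0.78369·[1 + 0.0398·0.62115/0.18884] = -17.542 m/s.
|v| = 17.542 m/s = 17542 mm/s.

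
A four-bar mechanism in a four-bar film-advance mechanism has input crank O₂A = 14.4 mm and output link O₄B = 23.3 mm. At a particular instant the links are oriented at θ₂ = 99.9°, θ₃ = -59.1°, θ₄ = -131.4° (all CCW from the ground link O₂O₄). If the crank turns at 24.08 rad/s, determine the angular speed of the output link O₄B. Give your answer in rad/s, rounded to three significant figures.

ω₂ = 24.08 rad/s
Differentiating the loop-closure r₂e^{iθ₂}+r₃e^{iθ₃}=r₁+r₄e^{iθ₄} gives r₂ω₂e^{iθ₂}+r₃ω₃e^{iθ₃}=r₄ω₄e^{iθ₄}.
Eliminating the other unknown: ω₄ = r₂ω₂ sin(θ₂−θ₃) / [r₄ sin(θ₄−θ₃)].
Numerator sine = +0.35837; denominator sine = -0.95266.
Result = 0.0144·24.08·(+0.35837) / (0.0233·(-0.95266)) = -5.5983 rad/s; magnitude 5.5983 rad/s.

5.60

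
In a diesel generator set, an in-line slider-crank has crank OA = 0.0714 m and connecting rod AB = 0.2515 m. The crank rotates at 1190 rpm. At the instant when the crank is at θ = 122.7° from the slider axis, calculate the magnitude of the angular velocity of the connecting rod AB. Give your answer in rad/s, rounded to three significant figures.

19.7

ω = 124.6 rad/s (converted from 1190 rpm).
The rod makes angle φ with the slider axis where L sinφ = r sinθ; differentiating, L cosφ·φ̇ = r ω cosθ.
L cosφ = √(L² − r² sin²θ) = 0.24422 m.
|ω_rod| = r ω |cosθ| / √(L² − r² sin²θ) = 0.0714·124.6·0.54024/0.24422 = 19.683 rad/s.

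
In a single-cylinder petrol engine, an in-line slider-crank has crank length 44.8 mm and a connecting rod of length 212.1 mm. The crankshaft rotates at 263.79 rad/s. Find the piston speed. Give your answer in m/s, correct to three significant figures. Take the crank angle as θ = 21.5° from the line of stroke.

5.18

ω = 263.8 rad/s
For an in-line slider-crank, x = r cosθ + √(L² − r² sin²θ), so v = −rω sinθ·[1 + r cosθ/√(L² − r² sin²θ)].
With r = 0.0448 m, L = 0.2121 m, θ = 21.5°: √(L² − r² sin²θ) = 0.21146 m.
v = −0.0448·263.8·0.36650·[1 + 0.0448·0.93042/0.21146] = -5.185 m/s.
|v| = 5.185 m/s.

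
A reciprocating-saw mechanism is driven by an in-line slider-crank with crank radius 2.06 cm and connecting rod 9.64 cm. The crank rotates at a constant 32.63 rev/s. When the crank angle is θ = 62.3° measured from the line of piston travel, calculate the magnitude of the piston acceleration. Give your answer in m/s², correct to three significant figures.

297

ω = 2π·32.6 = 205 rad/s
x(θ) = r cosθ + √(L² − r² sin²θ); with ω constant, a = ω²·d²x/dθ².
d²x/dθ² = −r cosθ − r²(cos2θ)/√u − r⁴ sin²2θ/(4u^{3/2}),  u = L² − r² sin²θ = 0.00896029 m².
Substituting r = 0.0206 m, L = 0.0964 m, θ = 62.3°: d²x/dθ² = -0.007066 m.
a = ω²·d²x/dθ² = (205)²·(-0.007066) = -297.01 m/s²;  |a| = 297.01 m/s².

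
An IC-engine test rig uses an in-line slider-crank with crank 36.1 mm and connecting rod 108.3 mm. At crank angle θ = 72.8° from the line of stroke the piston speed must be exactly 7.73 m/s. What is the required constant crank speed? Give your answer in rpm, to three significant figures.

For an in-line slider-crank, |v_piston| = rω|sinθ|·[1 + r cosθ/√(L² − r² sin²θ)].
With r = 0.0361 m, L = 0.1083 m, θ = 72.8°: the bracketed kinematic factor |dx/dθ| = 0.038071 m.
ω = v/|dx/dθ| = 7.73/0.038071 = 203.04 rad/s.
N = 60ω/(2π) = 1938.9 rpm.

1940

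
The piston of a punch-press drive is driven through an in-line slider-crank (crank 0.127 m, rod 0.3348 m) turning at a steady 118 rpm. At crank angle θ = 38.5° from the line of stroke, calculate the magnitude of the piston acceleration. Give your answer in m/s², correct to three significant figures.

ω = 2π·118/60 = 12.36 rad/s
x(θ) = r cosθ + √(L² − r² sin²θ); with ω constant, a = ω²·d²x/dθ².
d²x/dθ² = −r cosθ − r²(cos2θ)/√u − r⁴ sin²2θ/(4u^{3/2}),  u = L² − r² sin²θ = 0.105841 m².
Substituting r = 0.127 m, L = 0.3348 m, θ = 38.5°: d²x/dθ² = -0.11234 m.
a = ω²·d²x/dθ² = (12.36)²·(-0.11234) = -17.153 m/s²;  |a| = 17.153 m/s².

17.2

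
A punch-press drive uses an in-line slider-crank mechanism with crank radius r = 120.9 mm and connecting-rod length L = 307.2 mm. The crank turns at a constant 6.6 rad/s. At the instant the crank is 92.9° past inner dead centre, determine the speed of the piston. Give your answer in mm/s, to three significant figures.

ω = 6.6 rad/s
For an in-line slider-crank, x = r cosθ + √(L² − r² sin²θ), so v = −rω sinθ·[1 + r cosθ/√(L² − r² sin²θ)].
With r = 0.1209 m, L = 0.3072 m, θ = 92.9°: √(L² − r² sin²θ) = 0.28248 m.
v = −0.1209·6.6·0.99872·[1 + 0.1209·-0.05059/0.28248] = -0.77966 m/s.
|v| = 0.77966 m/s = 779.66 mm/s.

780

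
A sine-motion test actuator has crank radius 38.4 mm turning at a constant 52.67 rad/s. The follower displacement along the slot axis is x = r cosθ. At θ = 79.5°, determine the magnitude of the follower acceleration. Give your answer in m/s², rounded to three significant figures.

19.4

ω = 52.67 rad/s
x = r cosθ ⇒ ẍ = −rω² cosθ (ω constant).
|a| = rω²|cosθ| = 0.0384·(52.67)²·|cos 79.5°| = 19.413 m/s².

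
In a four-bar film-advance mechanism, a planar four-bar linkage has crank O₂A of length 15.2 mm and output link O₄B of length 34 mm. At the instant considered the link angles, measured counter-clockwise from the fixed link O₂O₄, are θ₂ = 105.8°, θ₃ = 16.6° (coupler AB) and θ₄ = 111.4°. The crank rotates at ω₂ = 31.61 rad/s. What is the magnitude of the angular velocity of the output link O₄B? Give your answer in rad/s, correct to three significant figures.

ω₂ = 31.61 rad/s
Differentiating the loop-closure r₂e^{iθ₂}+r₃e^{iθ₃}=r₁+r₄e^{iθ₄} gives r₂ω₂e^{iθ₂}+r₃ω₃e^{iθ₃}=r₄ω₄e^{iθ₄}.
Eliminating the other unknown: ω₄ = r₂ω₂ sin(θ₂−θ₃) / [r₄ sin(θ₄−θ₃)].
Numerator sine = +0.99990; denominator sine = +0.99649.
Result = 0.0152·31.61·(+0.99990) / (0.034·(+0.99649)) = +14.18 rad/s; magnitude 14.18 rad/s.

14.2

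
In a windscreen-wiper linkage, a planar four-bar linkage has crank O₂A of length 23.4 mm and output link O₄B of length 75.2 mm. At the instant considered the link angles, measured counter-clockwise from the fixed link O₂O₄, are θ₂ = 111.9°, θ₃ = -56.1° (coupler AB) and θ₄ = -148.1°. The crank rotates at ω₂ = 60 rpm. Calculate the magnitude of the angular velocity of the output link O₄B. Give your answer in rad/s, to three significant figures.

ω₂ = 6.283 rad/s (from 60 rpm).
Differentiating the loop-closure r₂e^{iθ₂}+r₃e^{iθ₃}=r₁+r₄e^{iθ₄} gives r₂ω₂e^{iθ₂}+r₃ω₃e^{iθ₃}=r₄ω₄e^{iθ₄}.
Eliminating the other unknown: ω₄ = r₂ω₂ sin(θ₂−θ₃) / [r₄ sin(θ₄−θ₃)].
Numerator sine = +0.20791; denominator sine = -0.99939.
Result = 0.0234·6.283·(+0.20791) / (0.0752·(-0.99939)) = -0.40674 rad/s; magnitude 0.40674 rad/s.

0.407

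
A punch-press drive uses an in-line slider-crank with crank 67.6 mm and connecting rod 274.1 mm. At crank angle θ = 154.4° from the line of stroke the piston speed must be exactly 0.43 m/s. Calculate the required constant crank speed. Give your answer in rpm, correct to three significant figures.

181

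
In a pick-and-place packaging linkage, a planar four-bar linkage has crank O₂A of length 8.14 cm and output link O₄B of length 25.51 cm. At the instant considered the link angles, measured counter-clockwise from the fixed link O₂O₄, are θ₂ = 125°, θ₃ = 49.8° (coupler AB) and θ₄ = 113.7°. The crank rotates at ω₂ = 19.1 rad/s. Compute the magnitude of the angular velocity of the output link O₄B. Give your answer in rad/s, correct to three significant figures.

6.56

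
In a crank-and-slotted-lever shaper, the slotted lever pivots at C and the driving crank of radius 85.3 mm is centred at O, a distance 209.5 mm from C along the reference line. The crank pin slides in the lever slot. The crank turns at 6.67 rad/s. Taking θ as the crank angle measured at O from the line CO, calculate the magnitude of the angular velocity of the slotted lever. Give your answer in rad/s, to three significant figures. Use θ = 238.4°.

0.429

ω = 6.67 rad/s
Crank pin A relative to C: A = (d + r cosθ, r sinθ); lever angle φ = atan2(r sinθ, d + r cosθ).
Differentiating tanφ: φ̇ = rω(d cosθ + r)/(d² + r² + 2dr cosθ).
d² + r² + 2dr cosθ = |CA|² = 0.0324387 m²;  d cosθ + r = -0.024475 m.
|ω_lever| = |0.0853·6.67·-0.024475| / 0.0324387 = 0.42927 rad/s.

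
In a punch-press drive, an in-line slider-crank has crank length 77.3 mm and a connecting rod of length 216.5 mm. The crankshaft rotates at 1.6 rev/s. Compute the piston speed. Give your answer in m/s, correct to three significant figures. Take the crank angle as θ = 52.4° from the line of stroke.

0.756

ω = 2π·1.6 = 10.05 rad/s
For an in-line slider-crank, x = r cosθ + √(L² − r² sin²θ), so v = −rω sinθ·[1 + r cosθ/√(L² − r² sin²θ)].
With r = 0.0773 m, L = 0.2165 m, θ = 52.4°: √(L² − r² sin²θ) = 0.20766 m.
v = −0.0773·10.05·0.79229·[1 + 0.0773·0.61015/0.20766] = -0.75553 m/s.
|v| = 0.75553 m/s.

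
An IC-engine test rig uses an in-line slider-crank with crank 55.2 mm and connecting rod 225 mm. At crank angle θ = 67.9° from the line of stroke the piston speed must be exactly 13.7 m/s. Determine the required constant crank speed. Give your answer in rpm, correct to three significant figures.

2340

For an in-line slider-crank, |v_piston| = rω|sinθ|·[1 + r cosθ/√(L² − r² sin²θ)].
With r = 0.0552 m, L = 0.225 m, θ = 67.9°: the bracketed kinematic factor |dx/dθ| = 0.055992 m.
ω = v/|dx/dθ| = 13.7/0.055992 = 244.68 rad/s.
N = 60ω/(2π) = 2336.5 rpm.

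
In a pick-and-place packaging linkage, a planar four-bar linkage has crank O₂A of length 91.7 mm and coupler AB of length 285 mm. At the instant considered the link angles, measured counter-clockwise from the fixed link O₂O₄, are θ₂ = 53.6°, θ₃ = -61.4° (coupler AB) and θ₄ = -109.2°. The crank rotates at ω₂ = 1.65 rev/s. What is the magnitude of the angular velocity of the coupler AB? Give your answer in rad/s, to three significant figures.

ω₂ = 10.37 rad/s (from 1.65 rev/s).
Differentiating the loop-closure r₂e^{iθ₂}+r₃e^{iθ₃}=r₁+r₄e^{iθ₄} gives r₂ω₂e^{iθ₂}+r₃ω₃e^{iθ₃}=r₄ω₄e^{iθ₄}.
Eliminating the other unknown: ω₃ = r₂ω₂ sin(θ₄−θ₂) / [r₃ sin(θ₃−θ₄)].
Numerator sine = -0.29571; denominator sine = +0.74080.
Result = 0.0917·10.37·(-0.29571) / (0.285·(+0.74080)) = -1.3315 rad/s; magnitude 1.3315 rad/s.

1.33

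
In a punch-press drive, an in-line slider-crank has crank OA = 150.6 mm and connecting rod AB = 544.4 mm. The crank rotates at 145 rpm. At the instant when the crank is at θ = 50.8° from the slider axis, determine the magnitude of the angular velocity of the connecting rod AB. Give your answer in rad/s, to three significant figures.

ω = 15.18 rad/s (converted from 145 rpm).
The rod makes angle φ with the slider axis where L sinφ = r sinθ; differentiating, L cosφ·φ̇ = r ω cosθ.
L cosφ = √(L² − r² sin²θ) = 0.53174 m.
|ω_rod| = r ω |cosθ| / √(L² − r² sin²θ) = 0.1506·15.18·0.63203/0.53174 = 2.718 rad/s.

2.72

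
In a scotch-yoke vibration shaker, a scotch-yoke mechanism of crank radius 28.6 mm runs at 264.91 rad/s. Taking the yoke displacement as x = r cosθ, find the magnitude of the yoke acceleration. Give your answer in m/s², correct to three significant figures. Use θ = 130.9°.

1310

ω = 264.9 rad/s
x = r cosθ ⇒ ẍ = −rω² cosθ (ω constant).
|a| = rω²|cosθ| = 0.0286·(264.9)²·|cos 130.9°| = 1314.1 m/s².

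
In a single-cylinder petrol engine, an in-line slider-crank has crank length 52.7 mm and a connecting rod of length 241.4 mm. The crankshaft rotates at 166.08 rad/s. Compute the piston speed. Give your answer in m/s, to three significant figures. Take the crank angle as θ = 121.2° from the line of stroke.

6.62

ω = 166.1 rad/s
For an in-line slider-crank, x = r cosθ + √(L² − r² sin²θ), so v = −rω sinθ·[1 + r cosθ/√(L² − r² sin²θ)].
With r = 0.0527 m, L = 0.2414 m, θ = 121.2°: √(L² − r² sin²θ) = 0.23715 m.
v = −0.0527·166.1·0.85536·[1 + 0.0527·-0.51803/0.23715] = -6.6247 m/s.
|v| = 6.6247 m/s.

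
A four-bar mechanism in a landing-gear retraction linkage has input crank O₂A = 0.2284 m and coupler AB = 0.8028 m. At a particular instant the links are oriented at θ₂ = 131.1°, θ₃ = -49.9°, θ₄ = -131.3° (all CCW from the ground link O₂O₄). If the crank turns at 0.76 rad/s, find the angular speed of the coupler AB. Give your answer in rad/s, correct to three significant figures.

0.217

ω₂ = 0.76 rad/s
Differentiating the loop-closure r₂e^{iθ₂}+r₃e^{iθ₃}=r₁+r₄e^{iθ₄} gives r₂ω₂e^{iθ₂}+r₃ω₃e^{iθ₃}=r₄ω₄e^{iθ₄}.
Eliminating the other unknown: ω₃ = r₂ω₂ sin(θ₄−θ₂) / [r₃ sin(θ₃−θ₄)].
Numerator sine = +0.99122; denominator sine = +0.98876.
Result = 0.2284·0.76·(+0.99122) / (0.8028·(+0.98876)) = +0.21676 rad/s; magnitude 0.21676 rad/s.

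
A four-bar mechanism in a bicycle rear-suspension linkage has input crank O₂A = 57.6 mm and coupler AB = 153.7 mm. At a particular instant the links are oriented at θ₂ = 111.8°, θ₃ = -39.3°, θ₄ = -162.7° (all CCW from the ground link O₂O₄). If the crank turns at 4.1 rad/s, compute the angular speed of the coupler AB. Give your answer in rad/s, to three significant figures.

1.83

ω₂ = 4.1 rad/s
Differentiating the loop-closure r₂e^{iθ₂}+r₃e^{iθ₃}=r₁+r₄e^{iθ₄} gives r₂ω₂e^{iθ₂}+r₃ω₃e^{iθ₃}=r₄ω₄e^{iθ₄}.
Eliminating the other unknown: ω₃ = r₂ω₂ sin(θ₄−θ₂) / [r₃ sin(θ₃−θ₄)].
Numerator sine = +0.99692; denominator sine = +0.83485.
Result = 0.0576·4.1·(+0.99692) / (0.1537·(+0.83485)) = +1.8348 rad/s; magnitude 1.8348 rad/s.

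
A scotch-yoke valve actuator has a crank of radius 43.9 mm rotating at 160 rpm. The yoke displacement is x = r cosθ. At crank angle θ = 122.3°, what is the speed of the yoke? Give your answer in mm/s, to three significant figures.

622

ω = 16.76 rad/s (from 160 rpm).
x = r cosθ ⇒ ẋ = −rω sinθ.
|v| = rω|sinθ| = 0.0439·16.76·|sin 122.3°| = 0.62173 m/s = 621.73 mm/s.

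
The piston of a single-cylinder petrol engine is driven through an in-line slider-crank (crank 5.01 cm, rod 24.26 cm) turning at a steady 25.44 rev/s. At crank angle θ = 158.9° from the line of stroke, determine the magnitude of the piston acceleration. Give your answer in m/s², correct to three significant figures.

997

ω = 2π·25.4 = 159.8 rad/s
x(θ) = r cosθ + √(L² − r² sin²θ); with ω constant, a = ω²·d²x/dθ².
d²x/dθ² = −r cosθ − r²(cos2θ)/√u − r⁴ sin²2θ/(4u^{3/2}),  u = L² − r² sin²θ = 0.0585295 m².
Substituting r = 0.0501 m, L = 0.2426 m, θ = 158.9°: d²x/dθ² = +0.039005 m.
a = ω²·d²x/dθ² = (159.8)²·(+0.039005) = +996.58 m/s²;  |a| = 996.58 m/s².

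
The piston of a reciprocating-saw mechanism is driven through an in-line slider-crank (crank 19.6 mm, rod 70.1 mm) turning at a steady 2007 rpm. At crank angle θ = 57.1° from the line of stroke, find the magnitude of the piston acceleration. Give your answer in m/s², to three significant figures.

372

ω = 2π·2007/60 = 210.2 rad/s
x(θ) = r cosθ + √(L² − r² sin²θ); with ω constant, a = ω²·d²x/dθ².
d²x/dθ² = −r cosθ − r²(cos2θ)/√u − r⁴ sin²2θ/(4u^{3/2}),  u = L² − r² sin²θ = 0.00464319 m².
Substituting r = 0.0196 m, L = 0.0701 m, θ = 57.1°: d²x/dθ² = -0.0084322 m.
a = ω²·d²x/dθ² = (210.2)²·(-0.0084322) = -372.47 m/s²;  |a| = 372.47 m/s².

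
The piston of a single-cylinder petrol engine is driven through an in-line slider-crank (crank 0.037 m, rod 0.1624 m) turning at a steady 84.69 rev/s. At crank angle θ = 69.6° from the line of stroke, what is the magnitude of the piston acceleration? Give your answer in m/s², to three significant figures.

ω = 2π·84.7 = 532.1 rad/s
x(θ) = r cosθ + √(L² − r² sin²θ); with ω constant, a = ω²·d²x/dθ².
d²x/dθ² = −r cosθ − r²(cos2θ)/√u − r⁴ sin²2θ/(4u^{3/2}),  u = L² − r² sin²θ = 0.0251711 m².
Substituting r = 0.037 m, L = 0.1624 m, θ = 69.6°: d²x/dθ² = -0.0064153 m.
a = ω²·d²x/dθ² = (532.1)²·(-0.0064153) = -1816.5 m/s²;  |a| = 1816.5 m/s².

1820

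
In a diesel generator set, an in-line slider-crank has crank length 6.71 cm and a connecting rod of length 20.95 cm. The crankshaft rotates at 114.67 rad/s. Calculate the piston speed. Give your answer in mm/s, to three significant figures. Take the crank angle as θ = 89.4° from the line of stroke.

ω = 114.7 rad/s
For an in-line slider-crank, x = r cosθ + √(L² − r² sin²θ), so v = −rω sinθ·[1 + r cosθ/√(L² − r² sin²θ)].
With r = 0.0671 m, L = 0.2095 m, θ = 89.4°: √(L² − r² sin²θ) = 0.19846 m.
v = −0.0671·114.7·0.99995·[1 + 0.0671·0.01047/0.19846] = -7.7212 m/s.
|v| = 7.7212 m/s = 7721.2 mm/s.

7720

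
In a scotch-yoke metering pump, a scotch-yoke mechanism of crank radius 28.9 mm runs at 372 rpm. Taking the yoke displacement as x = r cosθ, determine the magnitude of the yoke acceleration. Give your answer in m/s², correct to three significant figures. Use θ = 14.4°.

42.5

ω = 38.96 rad/s (from 372 rpm).
x = r cosθ ⇒ ẍ = −rω² cosθ (ω constant).
|a| = rω²|cosθ| = 0.0289·(38.96)²·|cos 14.4°| = 42.479 m/s².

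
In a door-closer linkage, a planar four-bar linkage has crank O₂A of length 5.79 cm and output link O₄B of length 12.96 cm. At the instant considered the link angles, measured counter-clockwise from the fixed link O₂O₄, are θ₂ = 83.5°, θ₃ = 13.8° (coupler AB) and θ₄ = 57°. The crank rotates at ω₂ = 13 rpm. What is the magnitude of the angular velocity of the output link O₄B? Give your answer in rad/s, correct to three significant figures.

ω₂ = 1.361 rad/s (from 13 rpm).
Differentiating the loop-closure r₂e^{iθ₂}+r₃e^{iθ₃}=r₁+r₄e^{iθ₄} gives r₂ω₂e^{iθ₂}+r₃ω₃e^{iθ₃}=r₄ω₄e^{iθ₄}.
Eliminating the other unknown: ω₄ = r₂ω₂ sin(θ₂−θ₃) / [r₄ sin(θ₄−θ₃)].
Numerator sine = +0.93789; denominator sine = +0.68455.
Result = 0.0579·1.361·(+0.93789) / (0.1296·(+0.68455)) = +0.83329 rad/s; magnitude 0.83329 rad/s.

0.833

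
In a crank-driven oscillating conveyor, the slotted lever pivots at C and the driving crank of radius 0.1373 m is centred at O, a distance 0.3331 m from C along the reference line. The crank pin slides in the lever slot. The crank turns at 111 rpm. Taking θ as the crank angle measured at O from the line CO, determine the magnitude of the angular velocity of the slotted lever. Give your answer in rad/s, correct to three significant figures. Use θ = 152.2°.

ω = 11.62 rad/s (from 111 rpm).
Crank pin A relative to C: A = (d + r cosθ, r sinθ); lever angle φ = atan2(r sinθ, d + r cosθ).
Differentiating tanφ: φ̇ = rω(d cosθ + r)/(d² + r² + 2dr cosθ).
d² + r² + 2dr cosθ = |CA|² = 0.0488949 m²;  d cosθ + r = -0.15735 m.
|ω_lever| = |0.1373·11.62·-0.15735| / 0.0488949 = 5.1361 rad/s.

5.14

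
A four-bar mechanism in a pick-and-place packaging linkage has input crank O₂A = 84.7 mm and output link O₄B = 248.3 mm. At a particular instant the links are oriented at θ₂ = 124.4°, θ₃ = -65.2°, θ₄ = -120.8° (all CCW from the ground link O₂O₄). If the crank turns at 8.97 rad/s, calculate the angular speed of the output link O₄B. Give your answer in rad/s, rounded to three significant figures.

0.618

ω₂ = 8.97 rad/s
Differentiating the loop-closure r₂e^{iθ₂}+r₃e^{iθ₃}=r₁+r₄e^{iθ₄} gives r₂ω₂e^{iθ₂}+r₃ω₃e^{iθ₃}=r₄ω₄e^{iθ₄}.
Eliminating the other unknown: ω₄ = r₂ω₂ sin(θ₂−θ₃) / [r₄ sin(θ₄−θ₃)].
Numerator sine = -0.16677; denominator sine = -0.82511.
Result = 0.0847·8.97·(-0.16677) / (0.2483·(-0.82511)) = +0.61844 rad/s; magnitude 0.61844 rad/s.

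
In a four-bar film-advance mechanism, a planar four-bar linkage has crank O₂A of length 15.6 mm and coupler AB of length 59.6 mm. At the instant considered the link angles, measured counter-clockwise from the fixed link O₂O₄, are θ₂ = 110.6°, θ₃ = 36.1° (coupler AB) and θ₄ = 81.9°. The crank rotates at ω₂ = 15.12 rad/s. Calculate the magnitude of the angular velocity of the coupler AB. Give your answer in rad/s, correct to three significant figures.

2.65

ω₂ = 15.12 rad/s
Differentiating the loop-closure r₂e^{iθ₂}+r₃e^{iθ₃}=r₁+r₄e^{iθ₄} gives r₂ω₂e^{iθ₂}+r₃ω₃e^{iθ₃}=r₄ω₄e^{iθ₄}.
Eliminating the other unknown: ω₃ = r₂ω₂ sin(θ₄−θ₂) / [r₃ sin(θ₃−θ₄)].
Numerator sine = -0.48022; denominator sine = -0.71691.
Result = 0.0156·15.12·(-0.48022) / (0.0596·(-0.71691)) = +2.651 rad/s; magnitude 2.651 rad/s.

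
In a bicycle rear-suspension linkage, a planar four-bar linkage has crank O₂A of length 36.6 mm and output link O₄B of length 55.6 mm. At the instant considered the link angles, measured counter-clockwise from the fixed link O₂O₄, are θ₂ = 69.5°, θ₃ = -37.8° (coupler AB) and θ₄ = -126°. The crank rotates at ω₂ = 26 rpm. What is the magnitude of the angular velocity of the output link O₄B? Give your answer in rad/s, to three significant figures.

1.71

ω₂ = 2.723 rad/s (from 26 rpm).
Differentiating the loop-closure r₂e^{iθ₂}+r₃e^{iθ₃}=r₁+r₄e^{iθ₄} gives r₂ω₂e^{iθ₂}+r₃ω₃e^{iθ₃}=r₄ω₄e^{iθ₄}.
Eliminating the other unknown: ω₄ = r₂ω₂ sin(θ₂−θ₃) / [r₄ sin(θ₄−θ₃)].
Numerator sine = +0.95476; denominator sine = -0.99951.
Result = 0.0366·2.723·(+0.95476) / (0.0556·(-0.99951)) = -1.7121 rad/s; magnitude 1.7121 rad/s.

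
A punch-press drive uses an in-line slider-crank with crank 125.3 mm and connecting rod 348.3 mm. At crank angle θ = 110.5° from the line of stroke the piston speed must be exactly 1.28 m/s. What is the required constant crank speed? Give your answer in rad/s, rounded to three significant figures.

12.6

For an in-line slider-crank, |v_piston| = rω|sinθ|·[1 + r cosθ/√(L² − r² sin²θ)].
With r = 0.1253 m, L = 0.3483 m, θ = 110.5°: the bracketed kinematic factor |dx/dθ| = 0.10166 m.
ω = v/|dx/dθ| = 1.28/0.10166 = 12.591 rad/s.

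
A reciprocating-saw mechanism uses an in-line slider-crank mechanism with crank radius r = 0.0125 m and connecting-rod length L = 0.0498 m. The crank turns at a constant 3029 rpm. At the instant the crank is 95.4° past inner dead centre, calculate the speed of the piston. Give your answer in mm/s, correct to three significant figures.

3850

ω = 2π·3029/60 = 317.2 rad/s
For an in-line slider-crank, x = r cosθ + √(L² − r² sin²θ), so v = −rω sinθ·[1 + r cosθ/√(L² − r² sin²θ)].
With r = 0.0125 m, L = 0.0498 m, θ = 95.4°: √(L² − r² sin²θ) = 0.04822 m.
v = −0.0125·317.2·0.99556·[1 + 0.0125·-0.09411/0.04822] = -3.8511 m/s.
|v| = 3.8511 m/s = 3851.1 mm/s.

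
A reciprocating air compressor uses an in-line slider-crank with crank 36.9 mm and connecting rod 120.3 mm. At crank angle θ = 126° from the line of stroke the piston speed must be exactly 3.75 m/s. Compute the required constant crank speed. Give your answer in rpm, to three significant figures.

1470

For an in-line slider-crank, |v_piston| = rω|sinθ|·[1 + r cosθ/√(L² − r² sin²θ)].
With r = 0.0369 m, L = 0.1203 m, θ = 126°: the bracketed kinematic factor |dx/dθ| = 0.024297 m.
ω = v/|dx/dθ| = 3.75/0.024297 = 154.34 rad/s.
N = 60ω/(2π) = 1473.9 rpm.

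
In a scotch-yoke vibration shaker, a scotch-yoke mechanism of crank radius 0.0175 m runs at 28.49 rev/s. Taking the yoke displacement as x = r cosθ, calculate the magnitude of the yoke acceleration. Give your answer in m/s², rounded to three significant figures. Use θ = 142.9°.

447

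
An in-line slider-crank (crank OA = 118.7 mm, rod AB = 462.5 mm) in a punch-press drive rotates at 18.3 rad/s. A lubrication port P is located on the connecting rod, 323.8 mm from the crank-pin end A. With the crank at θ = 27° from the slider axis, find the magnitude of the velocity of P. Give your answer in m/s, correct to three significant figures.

1.28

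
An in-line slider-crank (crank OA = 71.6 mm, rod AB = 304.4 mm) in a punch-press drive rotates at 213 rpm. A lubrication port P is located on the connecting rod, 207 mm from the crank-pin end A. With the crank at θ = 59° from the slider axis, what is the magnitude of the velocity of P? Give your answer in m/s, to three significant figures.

1.51

ω = 22.31 rad/s.  Crank-pin speed |V_A| = rω = 1.5971 m/s, perpendicular to OA.
Rod angle: sinφ = −(r/L) sinθ ⇒ φ = -11.632°; ω_rod = −rω cosθ/√(L²−r²sin²θ) = -2.7588 rad/s.
V_P = V_A + ω_rod × AP, with AP = 0.207 m along the rod.
Components: V_Px = −rω sinθ − a·ω_rod·sinφ = -1.4841 m/s;  V_Py = rω cosθ + a·ω_rod·cosφ = +0.26319 m/s.
|V_P| = √(V_Px² + V_Py²) = 1.5072 m/s.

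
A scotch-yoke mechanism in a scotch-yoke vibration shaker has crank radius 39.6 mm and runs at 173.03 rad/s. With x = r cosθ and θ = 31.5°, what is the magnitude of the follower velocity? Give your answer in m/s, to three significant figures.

3.58

ω = 173 rad/s
x = r cosθ ⇒ ẋ = −rω sinθ.
|v| = rω|sinθ| = 0.0396·173·|sin 31.5°| = 3.5802 m/s.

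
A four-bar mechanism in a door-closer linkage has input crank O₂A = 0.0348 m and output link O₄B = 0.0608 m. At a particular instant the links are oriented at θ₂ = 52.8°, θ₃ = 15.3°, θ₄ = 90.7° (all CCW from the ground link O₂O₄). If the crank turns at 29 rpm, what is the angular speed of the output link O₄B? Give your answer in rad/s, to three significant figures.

1.09

ω₂ = 3.037 rad/s (from 29 rpm).
Differentiating the loop-closure r₂e^{iθ₂}+r₃e^{iθ₃}=r₁+r₄e^{iθ₄} gives r₂ω₂e^{iθ₂}+r₃ω₃e^{iθ₃}=r₄ω₄e^{iθ₄}.
Eliminating the other unknown: ω₄ = r₂ω₂ sin(θ₂−θ₃) / [r₄ sin(θ₄−θ₃)].
Numerator sine = +0.60876; denominator sine = +0.96771.
Result = 0.0348·3.037·(+0.60876) / (0.0608·(+0.96771)) = +1.0935 rad/s; magnitude 1.0935 rad/s.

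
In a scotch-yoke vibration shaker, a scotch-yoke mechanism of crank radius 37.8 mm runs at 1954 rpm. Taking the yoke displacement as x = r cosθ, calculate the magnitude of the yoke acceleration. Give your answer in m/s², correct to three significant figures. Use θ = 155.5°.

1440

ω = 204.6 rad/s (from 1954 rpm).
x = r cosθ ⇒ ẍ = −rω² cosθ (ω constant).
|a| = rω²|cosθ| = 0.0378·(204.6)²·|cos 155.5°| = 1440.2 m/s².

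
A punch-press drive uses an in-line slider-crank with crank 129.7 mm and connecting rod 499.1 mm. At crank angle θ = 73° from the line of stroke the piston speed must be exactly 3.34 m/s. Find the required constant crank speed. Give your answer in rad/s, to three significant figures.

For an in-line slider-crank, |v_piston| = rω|sinθ|·[1 + r cosθ/√(L² − r² sin²θ)].
With r = 0.1297 m, L = 0.4991 m, θ = 73°: the bracketed kinematic factor |dx/dθ| = 0.13376 m.
ω = v/|dx/dθ| = 3.34/0.13376 = 24.97 rad/s.

25.0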